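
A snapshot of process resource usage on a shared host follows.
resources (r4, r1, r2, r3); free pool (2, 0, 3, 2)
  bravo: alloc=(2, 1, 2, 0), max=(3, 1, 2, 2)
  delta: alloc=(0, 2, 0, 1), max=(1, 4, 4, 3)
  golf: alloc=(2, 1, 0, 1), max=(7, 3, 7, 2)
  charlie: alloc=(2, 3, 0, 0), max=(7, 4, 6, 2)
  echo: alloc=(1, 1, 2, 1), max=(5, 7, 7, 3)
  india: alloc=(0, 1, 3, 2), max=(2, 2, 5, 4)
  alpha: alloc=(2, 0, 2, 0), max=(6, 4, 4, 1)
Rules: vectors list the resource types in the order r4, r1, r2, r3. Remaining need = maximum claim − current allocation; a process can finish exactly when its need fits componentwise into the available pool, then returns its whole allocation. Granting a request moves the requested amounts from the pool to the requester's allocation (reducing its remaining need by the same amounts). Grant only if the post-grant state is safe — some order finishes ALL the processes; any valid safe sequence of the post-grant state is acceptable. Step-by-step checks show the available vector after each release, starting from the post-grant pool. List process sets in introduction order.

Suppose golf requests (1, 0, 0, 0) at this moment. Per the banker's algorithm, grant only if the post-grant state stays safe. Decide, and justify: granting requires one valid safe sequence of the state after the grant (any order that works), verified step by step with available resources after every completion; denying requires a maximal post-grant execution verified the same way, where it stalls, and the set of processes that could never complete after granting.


DENY. Granting would leave the state unsafe.
Key observation: no order helps: past bravo, india, delta, the free pool tops out at (3, 4, 8, 5), below what each blocked process needs in r4.
On the post-grant state, bravo, india, delta is a maximal run — nothing extends it. Step-by-step check:
  pool = (1, 0, 3, 2)
  bravo needs (1, 0, 0, 2) <= (1, 0, 3, 2) -> finishes; pool += (2, 1, 2, 0) = (3, 1, 5, 2)
  india needs (2, 1, 2, 2) <= (3, 1, 5, 2) -> finishes; pool += (0, 1, 3, 2) = (3, 2, 8, 4)
  delta needs (1, 2, 4, 2) <= (3, 2, 8, 4) -> finishes; pool += (0, 2, 0, 1) = (3, 4, 8, 5)
  golf still needs (4, 2, 7, 1) but only (3, 4, 8, 5) is free — short on r4
  charlie still needs (5, 1, 6, 2) but only (3, 4, 8, 5) is free — short on r4
  echo still needs (4, 6, 5, 2) but only (3, 4, 8, 5) is free — short on r4 and r1
  alpha still needs (4, 4, 2, 1) but only (3, 4, 8, 5) is free — short on r4
Processes that could never finish after the grant: golf, charlie, echo and alpha.


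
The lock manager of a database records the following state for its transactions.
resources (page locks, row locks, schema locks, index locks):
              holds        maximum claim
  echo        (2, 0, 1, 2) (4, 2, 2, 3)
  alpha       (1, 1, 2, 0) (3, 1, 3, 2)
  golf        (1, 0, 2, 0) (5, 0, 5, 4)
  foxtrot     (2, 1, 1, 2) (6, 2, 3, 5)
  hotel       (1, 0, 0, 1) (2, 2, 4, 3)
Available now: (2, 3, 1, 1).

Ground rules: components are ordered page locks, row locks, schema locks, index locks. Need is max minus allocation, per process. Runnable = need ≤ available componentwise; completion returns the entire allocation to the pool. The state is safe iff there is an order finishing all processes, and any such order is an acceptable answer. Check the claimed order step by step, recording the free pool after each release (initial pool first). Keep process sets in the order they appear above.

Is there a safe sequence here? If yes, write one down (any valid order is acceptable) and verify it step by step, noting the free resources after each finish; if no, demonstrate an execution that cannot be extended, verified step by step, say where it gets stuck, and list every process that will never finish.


The state is SAFE; one workable sequence: echo, foxtrot, golf, hotel, alpha.
Key observation: at echo the run first touches a limit — (2, 2, 1, 1) against (2, 3, 1, 1), exact on a resource it actually requests.
Verifying each step:
  pool = (2, 3, 1, 1)
  echo: need (2, 2, 1, 1) fits (2, 3, 1, 1); releases (2, 0, 1, 2), pool now (4, 3, 2, 3)
  foxtrot: need (4, 1, 2, 3) fits (4, 3, 2, 3); releases (2, 1, 1, 2), pool now (6, 4, 3, 5)
  golf: need (4, 0, 3, 4) fits (6, 4, 3, 5); releases (1, 0, 2, 0), pool now (7, 4, 5, 5)
  hotel: need (1, 2, 4, 2) fits (7, 4, 5, 5); releases (1, 0, 0, 1), pool now (8, 4, 5, 6)
  alpha: need (2, 0, 1, 2) fits (8, 4, 5, 6); releases (1, 1, 2, 0), pool now (9, 5, 7, 6)


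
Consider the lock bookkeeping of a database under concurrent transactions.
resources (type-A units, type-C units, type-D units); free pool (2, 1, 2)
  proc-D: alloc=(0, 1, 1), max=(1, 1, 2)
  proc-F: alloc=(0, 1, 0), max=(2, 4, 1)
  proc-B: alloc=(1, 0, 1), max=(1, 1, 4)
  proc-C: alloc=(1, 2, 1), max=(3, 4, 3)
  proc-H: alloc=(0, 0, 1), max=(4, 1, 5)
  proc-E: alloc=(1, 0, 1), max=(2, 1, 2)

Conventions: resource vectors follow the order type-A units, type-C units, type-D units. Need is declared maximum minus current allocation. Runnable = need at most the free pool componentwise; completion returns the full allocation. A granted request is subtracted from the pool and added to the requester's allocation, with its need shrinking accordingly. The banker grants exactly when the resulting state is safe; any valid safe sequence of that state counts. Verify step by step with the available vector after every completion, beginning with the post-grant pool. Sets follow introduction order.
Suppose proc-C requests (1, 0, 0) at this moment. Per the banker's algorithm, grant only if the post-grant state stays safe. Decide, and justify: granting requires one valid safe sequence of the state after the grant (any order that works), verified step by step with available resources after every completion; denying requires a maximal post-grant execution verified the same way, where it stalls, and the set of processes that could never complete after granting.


GRANT — the state after the grant stays safe, e.g. via proc-D, proc-C, proc-E, proc-B, proc-F, proc-H.
Key observation: (1, 1, 2) free after granting still covers proc-D first, and each release covers the next.
Step-by-step check of the post-grant state:
  pool = (1, 1, 2)
  proc-D needs (1, 0, 1) <= (1, 1, 2) -> finishes; pool += (0, 1, 1) = (1, 2, 3)
  proc-C needs (1, 2, 2) <= (1, 2, 3) -> finishes; pool += (2, 2, 1) = (3, 4, 4)
  proc-E needs (1, 1, 1) <= (3, 4, 4) -> finishes; pool += (1, 0, 1) = (4, 4, 5)
  proc-B needs (0, 1, 3) <= (4, 4, 5) -> finishes; pool += (1, 0, 1) = (5, 4, 6)
  proc-F needs (2, 3, 1) <= (5, 4, 6) -> finishes; pool += (0, 1, 0) = (5, 5, 6)
  proc-H needs (4, 1, 4) <= (5, 5, 6) -> finishes; pool += (0, 0, 1) = (5, 5, 7)


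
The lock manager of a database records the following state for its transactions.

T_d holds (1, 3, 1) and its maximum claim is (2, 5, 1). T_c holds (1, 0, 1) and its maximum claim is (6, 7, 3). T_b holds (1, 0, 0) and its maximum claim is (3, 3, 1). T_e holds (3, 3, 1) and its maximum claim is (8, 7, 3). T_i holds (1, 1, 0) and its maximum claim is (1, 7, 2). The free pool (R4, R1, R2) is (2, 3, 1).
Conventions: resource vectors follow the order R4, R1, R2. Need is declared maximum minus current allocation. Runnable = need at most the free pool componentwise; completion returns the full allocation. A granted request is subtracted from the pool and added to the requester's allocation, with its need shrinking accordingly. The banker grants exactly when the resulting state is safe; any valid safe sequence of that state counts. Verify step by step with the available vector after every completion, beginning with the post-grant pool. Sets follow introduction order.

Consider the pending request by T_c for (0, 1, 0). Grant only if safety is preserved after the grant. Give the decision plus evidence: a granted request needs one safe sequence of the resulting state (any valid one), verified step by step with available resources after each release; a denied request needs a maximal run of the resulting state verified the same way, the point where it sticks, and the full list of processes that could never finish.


DENY: after the grant no complete ordering would exist.
Key observation: after T_d, T_b the pool peaks at (4, 5, 2), and each blocked process is short somewhere: T_c on R4, R1; T_e on R4; T_i on R1.
Pretend the grant happened; the run T_d, T_b goes as far as possible. Verifying each step:
  pool = (2, 2, 1)
  run T_d (needs (1, 2, 0), free (2, 2, 1)); after release of (1, 3, 1) the pool is (3, 5, 2)
  run T_b (needs (2, 3, 1), free (3, 5, 2)); after release of (1, 0, 0) the pool is (4, 5, 2)
  T_c cannot run: need (5, 6, 2) vs free (4, 5, 2) (insufficient R4 and R1)
  T_e cannot run: need (5, 4, 2) vs free (4, 5, 2) (insufficient R4)
  T_i cannot run: need (0, 6, 2) vs free (4, 5, 2) (insufficient R1)
Had the request been granted, T_c, T_e and T_i could never finish.


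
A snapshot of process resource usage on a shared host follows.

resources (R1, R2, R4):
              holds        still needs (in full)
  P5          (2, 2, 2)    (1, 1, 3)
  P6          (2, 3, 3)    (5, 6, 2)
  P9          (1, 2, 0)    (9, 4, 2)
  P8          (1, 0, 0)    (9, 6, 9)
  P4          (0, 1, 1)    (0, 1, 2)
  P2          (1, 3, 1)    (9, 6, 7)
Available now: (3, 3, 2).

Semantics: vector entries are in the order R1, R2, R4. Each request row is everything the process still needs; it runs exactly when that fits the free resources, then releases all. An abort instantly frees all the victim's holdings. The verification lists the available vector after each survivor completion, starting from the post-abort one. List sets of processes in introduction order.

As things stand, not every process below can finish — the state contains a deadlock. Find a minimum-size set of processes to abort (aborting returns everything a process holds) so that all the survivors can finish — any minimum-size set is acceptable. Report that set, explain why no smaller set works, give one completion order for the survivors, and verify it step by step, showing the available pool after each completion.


Minimum abort set: P9 and P8.
Key observation: the deadlocked P2 becomes finishable only because P9 and P8 released (2, 2, 0); it completes at step 4 below.
Why nothing smaller works — every single abort fails: P5 alone leaves P9 blocked (short on R1); P6 alone leaves P9 blocked (short on R1); P9 alone leaves P8 blocked (short on R1 and R4); P8 alone leaves P9 blocked (short on R1); P4 alone leaves P9 blocked (short on R1); P2 alone leaves P9 blocked (short on R1).
Survivors finish in the order: P4, P5, P6, P2. Step-by-step check (pool after the aborts first):
  pool = (5, 5, 2)
  run P4 (needs (0, 1, 2), free (5, 5, 2)); after release of (0, 1, 1) the pool is (5, 6, 3)
  run P5 (needs (1, 1, 3), free (5, 6, 3)); after release of (2, 2, 2) the pool is (7, 8, 5)
  run P6 (needs (5, 6, 2), free (7, 8, 5)); after release of (2, 3, 3) the pool is (9, 11, 8)
  run P2 (needs (9, 6, 7), free (9, 11, 8)); after release of (1, 3, 1) the pool is (10, 14, 9)


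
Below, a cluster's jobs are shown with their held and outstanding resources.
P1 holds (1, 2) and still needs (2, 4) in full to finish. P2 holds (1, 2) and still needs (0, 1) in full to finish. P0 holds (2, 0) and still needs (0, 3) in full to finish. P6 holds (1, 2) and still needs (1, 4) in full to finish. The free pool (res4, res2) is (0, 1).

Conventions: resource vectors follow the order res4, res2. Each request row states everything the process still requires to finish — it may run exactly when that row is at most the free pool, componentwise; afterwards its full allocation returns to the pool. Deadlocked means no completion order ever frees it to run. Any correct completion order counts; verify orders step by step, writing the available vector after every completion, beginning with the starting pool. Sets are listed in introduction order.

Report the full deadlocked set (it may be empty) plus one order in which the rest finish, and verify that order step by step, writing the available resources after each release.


Deadlocked set: P1 and P6.
Key observation: the pool after P2, P0 is (3, 3); every surviving request exceeds it in res2, so progress ends there.
One completion order for the rest: P2, P0. Check, step by step:
  pool = (0, 1)
  P2: need (0, 1) fits (0, 1); releases (1, 2), pool now (1, 3)
  P0: need (0, 3) fits (1, 3); releases (2, 0), pool now (3, 3)
The blocked processes can never fit:
  P1 cannot run: need (2, 4) vs free (3, 3) (insufficient res2)
  P6 cannot run: need (1, 4) vs free (3, 3) (insufficient res2)


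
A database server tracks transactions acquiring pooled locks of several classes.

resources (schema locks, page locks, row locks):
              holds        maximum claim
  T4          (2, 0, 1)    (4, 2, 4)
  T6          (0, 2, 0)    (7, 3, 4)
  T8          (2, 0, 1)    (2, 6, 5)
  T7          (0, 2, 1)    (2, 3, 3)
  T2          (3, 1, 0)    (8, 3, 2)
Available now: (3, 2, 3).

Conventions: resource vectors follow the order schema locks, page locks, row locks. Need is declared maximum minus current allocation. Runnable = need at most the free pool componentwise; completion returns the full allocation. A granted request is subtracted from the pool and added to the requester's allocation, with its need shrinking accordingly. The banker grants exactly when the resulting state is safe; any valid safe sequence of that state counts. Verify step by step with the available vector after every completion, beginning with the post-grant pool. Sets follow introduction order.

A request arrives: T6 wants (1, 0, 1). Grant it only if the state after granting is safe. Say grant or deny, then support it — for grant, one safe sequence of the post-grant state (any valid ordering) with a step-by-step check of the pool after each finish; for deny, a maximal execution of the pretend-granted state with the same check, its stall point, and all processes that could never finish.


DENY. Granting would leave the state unsafe.
Key observation: after T7, T4 the pool peaks at (4, 4, 4), and each blocked process is short somewhere: T6 on schema locks; T8 on page locks; T2 on schema locks.
Pretend the grant happened; the run T7, T4 goes as far as possible. Verifying each step:
  pool = (2, 2, 2)
  run T7 (needs (2, 1, 2), free (2, 2, 2)); after release of (0, 2, 1) the pool is (2, 4, 3)
  run T4 (needs (2, 2, 3), free (2, 4, 3)); after release of (2, 0, 1) the pool is (4, 4, 4)
  T6 cannot run: need (6, 1, 3) vs free (4, 4, 4) (insufficient schema locks)
  T8 cannot run: need (0, 6, 4) vs free (4, 4, 4) (insufficient page locks)
  T2 cannot run: need (5, 2, 2) vs free (4, 4, 4) (insufficient schema locks)
Processes that could never finish after the grant: T6, T8 and T2.


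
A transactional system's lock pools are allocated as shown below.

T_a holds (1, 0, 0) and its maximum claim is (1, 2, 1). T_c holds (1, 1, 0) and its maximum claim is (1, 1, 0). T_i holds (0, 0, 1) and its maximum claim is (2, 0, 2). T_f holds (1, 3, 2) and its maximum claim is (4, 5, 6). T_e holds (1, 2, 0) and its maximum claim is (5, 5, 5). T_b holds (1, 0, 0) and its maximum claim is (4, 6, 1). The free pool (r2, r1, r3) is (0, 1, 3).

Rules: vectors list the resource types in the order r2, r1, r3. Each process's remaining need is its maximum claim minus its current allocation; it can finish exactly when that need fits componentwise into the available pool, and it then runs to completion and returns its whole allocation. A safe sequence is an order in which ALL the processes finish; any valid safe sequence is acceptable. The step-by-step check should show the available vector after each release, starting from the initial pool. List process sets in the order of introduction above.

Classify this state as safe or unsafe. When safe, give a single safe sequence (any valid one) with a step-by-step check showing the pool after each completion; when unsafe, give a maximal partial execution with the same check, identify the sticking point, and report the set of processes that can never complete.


UNSAFE — no complete ordering exists.
Key observation: even finishing T_c, T_a, T_i leaves just (2, 2, 4) free — too little r2 for any of the remaining processes.
The run T_c, T_a, T_i cannot be extended any further. Verifying each step:
  pool = (0, 1, 3)
  T_c: need (0, 0, 0) fits (0, 1, 3); releases (1, 1, 0), pool now (1, 2, 3)
  T_a: need (0, 2, 1) fits (1, 2, 3); releases (1, 0, 0), pool now (2, 2, 3)
  T_i: need (2, 0, 1) fits (2, 2, 3); releases (0, 0, 1), pool now (2, 2, 4)
  T_f still needs (3, 2, 4) but only (2, 2, 4) is free — short on r2
  T_e still needs (4, 3, 5) but only (2, 2, 4) is free — short on r2, r1 and r3
  T_b still needs (3, 6, 1) but only (2, 2, 4) is free — short on r2 and r1
Never able to finish: T_f, T_e and T_b.


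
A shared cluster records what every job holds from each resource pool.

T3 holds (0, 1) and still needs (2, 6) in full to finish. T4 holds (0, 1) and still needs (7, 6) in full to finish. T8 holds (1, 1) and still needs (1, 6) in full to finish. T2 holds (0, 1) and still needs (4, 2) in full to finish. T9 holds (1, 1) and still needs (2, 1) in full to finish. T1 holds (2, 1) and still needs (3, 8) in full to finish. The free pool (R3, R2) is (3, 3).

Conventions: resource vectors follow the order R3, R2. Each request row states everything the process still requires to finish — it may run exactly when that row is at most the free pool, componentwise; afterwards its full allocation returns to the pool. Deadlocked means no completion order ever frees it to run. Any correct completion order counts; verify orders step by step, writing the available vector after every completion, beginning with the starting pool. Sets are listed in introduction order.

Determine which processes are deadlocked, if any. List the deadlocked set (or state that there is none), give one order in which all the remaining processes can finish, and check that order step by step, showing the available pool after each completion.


Deadlocked: T3, T4, T8 and T1.
Key observation: the pool after T9, T2 is (4, 5); every surviving request exceeds it in R2, so progress ends there.
The rest can finish in the order T9, T2. Step-by-step check:
  pool = (3, 3)
  T9: need (2, 1) fits (3, 3); releases (1, 1), pool now (4, 4)
  T2: need (4, 2) fits (4, 4); releases (0, 1), pool now (4, 5)
The blocked processes can never fit:
  T3 still needs (2, 6) but only (4, 5) is free — short on R2
  T4 still needs (7, 6) but only (4, 5) is free — short on R3 and R2
  T8 still needs (1, 6) but only (4, 5) is free — short on R2
  T1 still needs (3, 8) but only (4, 5) is free — short on R2


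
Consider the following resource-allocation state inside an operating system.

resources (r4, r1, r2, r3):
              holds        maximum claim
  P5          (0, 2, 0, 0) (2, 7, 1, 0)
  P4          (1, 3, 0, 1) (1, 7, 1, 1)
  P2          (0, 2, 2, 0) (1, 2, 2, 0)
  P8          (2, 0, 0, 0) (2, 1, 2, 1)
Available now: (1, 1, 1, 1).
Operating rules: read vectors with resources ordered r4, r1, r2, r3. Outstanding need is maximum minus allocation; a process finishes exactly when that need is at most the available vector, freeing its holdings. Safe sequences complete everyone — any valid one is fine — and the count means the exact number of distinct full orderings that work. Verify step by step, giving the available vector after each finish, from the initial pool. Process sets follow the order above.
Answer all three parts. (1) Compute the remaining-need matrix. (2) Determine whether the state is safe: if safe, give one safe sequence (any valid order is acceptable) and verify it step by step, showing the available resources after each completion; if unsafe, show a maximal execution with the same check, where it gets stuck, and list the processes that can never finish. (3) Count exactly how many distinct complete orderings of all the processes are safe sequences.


(1) Need matrix, components ordered r4, r1, r2, r3:
  P5: (2, 5, 1, 0)
  P4: (0, 4, 1, 0)
  P2: (1, 0, 0, 0)
  P8: (0, 1, 2, 1)
(2) UNSAFE.
Key observation: P2, P8 can finish, but then (3, 3, 3, 1) is all there is, and the blocked group's r1 demands exceed it.
Going as far as possible: P2, P8; after that, nothing fits. Verifying each step:
  pool = (1, 1, 1, 1)
  P2: need (1, 0, 0, 0) fits (1, 1, 1, 1); releases (0, 2, 2, 0), pool now (1, 3, 3, 1)
  P8: need (0, 1, 2, 1) fits (1, 3, 3, 1); releases (2, 0, 0, 0), pool now (3, 3, 3, 1)
  P5 cannot run: need (2, 5, 1, 0) vs free (3, 3, 3, 1) (insufficient r1)
  P4 cannot run: need (0, 4, 1, 0) vs free (3, 3, 3, 1) (insufficient r1)
Permanently blocked: P5 and P4.
(3) Precisely 0 of the possible complete orderings are safe sequences.


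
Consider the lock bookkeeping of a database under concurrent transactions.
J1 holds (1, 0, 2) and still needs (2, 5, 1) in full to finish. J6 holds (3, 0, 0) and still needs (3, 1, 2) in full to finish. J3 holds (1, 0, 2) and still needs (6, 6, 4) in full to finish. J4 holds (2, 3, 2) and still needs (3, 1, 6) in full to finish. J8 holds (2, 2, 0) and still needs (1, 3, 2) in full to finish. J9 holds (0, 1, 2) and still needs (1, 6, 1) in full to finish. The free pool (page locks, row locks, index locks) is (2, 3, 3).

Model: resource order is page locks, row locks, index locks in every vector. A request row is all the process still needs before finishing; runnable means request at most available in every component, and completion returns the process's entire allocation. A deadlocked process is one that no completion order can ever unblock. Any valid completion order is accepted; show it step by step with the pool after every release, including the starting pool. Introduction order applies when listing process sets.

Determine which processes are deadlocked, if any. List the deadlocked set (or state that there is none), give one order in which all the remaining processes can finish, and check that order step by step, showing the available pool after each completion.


Deadlocked: J3, J4 and J9.
Key observation: after J8, J1, J6 the pool peaks at (8, 5, 5), and each blocked process is short somewhere: J3 on row locks; J4 on index locks; J9 on row locks.
The rest can finish in the order J8, J1, J6. Check, step by step:
  pool = (2, 3, 3)
  run J8 (needs (1, 3, 2), free (2, 3, 3)); after release of (2, 2, 0) the pool is (4, 5, 3)
  run J1 (needs (2, 5, 1), free (4, 5, 3)); after release of (1, 0, 2) the pool is (5, 5, 5)
  run J6 (needs (3, 1, 2), free (5, 5, 5)); after release of (3, 0, 0) the pool is (8, 5, 5)
None of the blocked processes ever fits:
  J3 cannot run: need (6, 6, 4) vs free (8, 5, 5) (insufficient row locks)
  J4 cannot run: need (3, 1, 6) vs free (8, 5, 5) (insufficient index locks)
  J9 cannot run: need (1, 6, 1) vs free (8, 5, 5) (insufficient row locks)


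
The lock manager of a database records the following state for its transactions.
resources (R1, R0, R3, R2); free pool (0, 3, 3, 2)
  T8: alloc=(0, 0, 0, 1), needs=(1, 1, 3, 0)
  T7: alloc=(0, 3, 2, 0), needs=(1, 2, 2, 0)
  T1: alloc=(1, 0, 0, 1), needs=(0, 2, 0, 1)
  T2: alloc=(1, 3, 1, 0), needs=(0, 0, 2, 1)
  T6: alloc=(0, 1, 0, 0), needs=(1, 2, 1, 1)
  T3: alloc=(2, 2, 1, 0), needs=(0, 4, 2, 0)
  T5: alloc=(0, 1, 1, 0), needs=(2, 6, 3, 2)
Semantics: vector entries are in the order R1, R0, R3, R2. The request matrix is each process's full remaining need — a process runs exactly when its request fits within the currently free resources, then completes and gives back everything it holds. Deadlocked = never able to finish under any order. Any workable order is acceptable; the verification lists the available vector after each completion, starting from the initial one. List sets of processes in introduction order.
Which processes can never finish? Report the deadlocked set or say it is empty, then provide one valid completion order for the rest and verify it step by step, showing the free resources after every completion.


No process is deadlocked.
Key observation: T2 fits the free pool immediately, and its release cascades until everyone finishes.
A valid finishing order for the others: T2, T1, T5, T7, T6, T3, T8. Walking it through:
  pool = (0, 3, 3, 2)
  T2: need (0, 0, 2, 1) fits (0, 3, 3, 2); releases (1, 3, 1, 0), pool now (1, 6, 4, 2)
  T1: need (0, 2, 0, 1) fits (1, 6, 4, 2); releases (1, 0, 0, 1), pool now (2, 6, 4, 3)
  T5: need (2, 6, 3, 2) fits (2, 6, 4, 3); releases (0, 1, 1, 0), pool now (2, 7, 5, 3)
  T7: need (1, 2, 2, 0) fits (2, 7, 5, 3); releases (0, 3, 2, 0), pool now (2, 10, 7, 3)
  T6: need (1, 2, 1, 1) fits (2, 10, 7, 3); releases (0, 1, 0, 0), pool now (2, 11, 7, 3)
  T3: need (0, 4, 2, 0) fits (2, 11, 7, 3); releases (2, 2, 1, 0), pool now (4, 13, 8, 3)
  T8: need (1, 1, 3, 0) fits (4, 13, 8, 3); releases (0, 0, 0, 1), pool now (4, 13, 8, 4)


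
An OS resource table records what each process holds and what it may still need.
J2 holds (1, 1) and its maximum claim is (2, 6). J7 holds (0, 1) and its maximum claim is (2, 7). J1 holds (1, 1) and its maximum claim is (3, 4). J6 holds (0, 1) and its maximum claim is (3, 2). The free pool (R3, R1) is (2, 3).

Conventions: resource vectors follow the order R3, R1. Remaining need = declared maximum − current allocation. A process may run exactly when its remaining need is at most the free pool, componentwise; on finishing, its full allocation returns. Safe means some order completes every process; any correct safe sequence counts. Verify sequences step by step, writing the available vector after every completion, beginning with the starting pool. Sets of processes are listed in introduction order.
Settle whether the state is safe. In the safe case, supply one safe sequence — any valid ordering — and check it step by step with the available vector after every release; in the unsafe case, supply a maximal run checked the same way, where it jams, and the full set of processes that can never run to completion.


SAFE. One safe sequence: J1, J6, J2, J7.
Key observation: J1 is the earliest step where a requested resource binds exactly: need (2, 3), pool (2, 3) at its turn.
Check, step by step:
  pool = (2, 3)
  J1: need (2, 3) fits (2, 3); releases (1, 1), pool now (3, 4)
  J6: need (3, 1) fits (3, 4); releases (0, 1), pool now (3, 5)
  J2: need (1, 5) fits (3, 5); releases (1, 1), pool now (4, 6)
  J7: need (2, 6) fits (4, 6); releases (0, 1), pool now (4, 7)


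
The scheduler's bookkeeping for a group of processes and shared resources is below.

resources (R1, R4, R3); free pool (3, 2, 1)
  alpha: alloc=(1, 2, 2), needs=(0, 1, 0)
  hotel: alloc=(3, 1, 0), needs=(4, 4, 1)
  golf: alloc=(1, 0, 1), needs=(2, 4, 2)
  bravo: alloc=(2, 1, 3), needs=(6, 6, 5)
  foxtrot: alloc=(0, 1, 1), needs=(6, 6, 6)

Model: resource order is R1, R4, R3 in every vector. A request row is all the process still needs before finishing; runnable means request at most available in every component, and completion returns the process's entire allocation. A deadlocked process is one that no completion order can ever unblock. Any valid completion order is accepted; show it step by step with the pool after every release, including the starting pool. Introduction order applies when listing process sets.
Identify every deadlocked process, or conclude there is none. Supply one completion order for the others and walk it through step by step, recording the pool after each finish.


The deadlocked set is bravo and foxtrot.
Key observation: no order helps: past alpha, golf, hotel, the free pool tops out at (8, 5, 4), below what each blocked process needs in R4.
One completion order for the rest: alpha, golf, hotel. Walking it through:
  pool = (3, 2, 1)
  alpha needs (0, 1, 0) <= (3, 2, 1) -> finishes; pool += (1, 2, 2) = (4, 4, 3)
  golf needs (2, 4, 2) <= (4, 4, 3) -> finishes; pool += (1, 0, 1) = (5, 4, 4)
  hotel needs (4, 4, 1) <= (5, 4, 4) -> finishes; pool += (3, 1, 0) = (8, 5, 4)
The stuck group stays short no matter what:
  bravo cannot run: need (6, 6, 5) vs free (8, 5, 4) (insufficient R4 and R3)
  foxtrot cannot run: need (6, 6, 6) vs free (8, 5, 4) (insufficient R4 and R3)


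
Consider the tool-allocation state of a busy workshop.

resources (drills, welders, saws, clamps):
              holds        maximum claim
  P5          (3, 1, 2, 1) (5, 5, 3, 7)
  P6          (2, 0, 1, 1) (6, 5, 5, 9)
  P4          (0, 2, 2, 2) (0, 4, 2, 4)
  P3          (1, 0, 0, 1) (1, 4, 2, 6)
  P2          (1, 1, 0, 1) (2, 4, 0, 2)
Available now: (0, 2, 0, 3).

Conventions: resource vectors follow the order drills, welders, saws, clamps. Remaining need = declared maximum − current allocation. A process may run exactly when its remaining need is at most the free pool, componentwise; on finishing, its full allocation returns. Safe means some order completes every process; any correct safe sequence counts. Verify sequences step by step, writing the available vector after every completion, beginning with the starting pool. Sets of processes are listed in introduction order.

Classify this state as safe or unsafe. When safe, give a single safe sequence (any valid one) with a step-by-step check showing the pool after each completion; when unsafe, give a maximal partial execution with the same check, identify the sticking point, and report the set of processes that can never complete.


SAFE. One safe sequence: P4, P3, P2, P5, P6.
Key observation: at P4 the run first touches a limit — (0, 2, 0, 2) against (0, 2, 0, 3), exact on a resource it actually requests.
Walking it through:
  pool = (0, 2, 0, 3)
  P4: need (0, 2, 0, 2) fits (0, 2, 0, 3); releases (0, 2, 2, 2), pool now (0, 4, 2, 5)
  P3: need (0, 4, 2, 5) fits (0, 4, 2, 5); releases (1, 0, 0, 1), pool now (1, 4, 2, 6)
  P2: need (1, 3, 0, 1) fits (1, 4, 2, 6); releases (1, 1, 0, 1), pool now (2, 5, 2, 7)
  P5: need (2, 4, 1, 6) fits (2, 5, 2, 7); releases (3, 1, 2, 1), pool now (5, 6, 4, 8)
  P6: need (4, 5, 4, 8) fits (5, 6, 4, 8); releases (2, 0, 1, 1), pool now (7, 6, 5, 9)


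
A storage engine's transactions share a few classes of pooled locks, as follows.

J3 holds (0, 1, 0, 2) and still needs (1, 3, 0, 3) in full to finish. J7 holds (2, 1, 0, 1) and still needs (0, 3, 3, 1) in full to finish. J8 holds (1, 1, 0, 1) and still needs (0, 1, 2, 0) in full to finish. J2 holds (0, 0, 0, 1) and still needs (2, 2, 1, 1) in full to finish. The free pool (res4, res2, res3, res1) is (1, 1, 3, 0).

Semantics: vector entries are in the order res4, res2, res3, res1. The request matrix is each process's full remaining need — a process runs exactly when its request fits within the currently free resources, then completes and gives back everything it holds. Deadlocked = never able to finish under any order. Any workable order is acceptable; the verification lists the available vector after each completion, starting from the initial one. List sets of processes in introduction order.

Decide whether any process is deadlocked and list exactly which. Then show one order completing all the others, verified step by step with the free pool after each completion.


Deadlocked: J3 and J7.
Key observation: the wall is res2: completing J8, J2 brings the pool only to (2, 2, 3, 2), and all the rest need more.
A valid finishing order for the others: J8, J2. Check, step by step:
  pool = (1, 1, 3, 0)
  J8 needs (0, 1, 2, 0) <= (1, 1, 3, 0) -> finishes; pool += (1, 1, 0, 1) = (2, 2, 3, 1)
  J2 needs (2, 2, 1, 1) <= (2, 2, 3, 1) -> finishes; pool += (0, 0, 0, 1) = (2, 2, 3, 2)
The stuck group stays short no matter what:
  blocked: J3 wants (1, 3, 0, 3), pool (2, 2, 3, 2) — not enough res2 and res1
  blocked: J7 wants (0, 3, 3, 1), pool (2, 2, 3, 2) — not enough res2


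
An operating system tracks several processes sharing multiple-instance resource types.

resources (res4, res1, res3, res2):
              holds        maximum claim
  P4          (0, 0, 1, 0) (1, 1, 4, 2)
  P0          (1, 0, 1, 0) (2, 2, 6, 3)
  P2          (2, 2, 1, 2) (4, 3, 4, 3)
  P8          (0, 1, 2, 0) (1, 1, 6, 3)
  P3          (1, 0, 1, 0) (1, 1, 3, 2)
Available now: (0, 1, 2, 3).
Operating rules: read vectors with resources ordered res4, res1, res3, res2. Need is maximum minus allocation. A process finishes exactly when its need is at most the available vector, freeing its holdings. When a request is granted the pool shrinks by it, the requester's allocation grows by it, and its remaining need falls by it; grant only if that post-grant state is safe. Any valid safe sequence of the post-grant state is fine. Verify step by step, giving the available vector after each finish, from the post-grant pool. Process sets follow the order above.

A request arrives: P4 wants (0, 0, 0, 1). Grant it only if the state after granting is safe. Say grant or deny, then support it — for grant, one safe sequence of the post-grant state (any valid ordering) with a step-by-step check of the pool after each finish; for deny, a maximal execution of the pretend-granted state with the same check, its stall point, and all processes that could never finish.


GRANT: granting preserves safety; a valid post-grant sequence is P3, P4, P8, P0, P2.
Key observation: post-grant, (0, 1, 2, 2) remains, and an order beginning with P3 completes everyone.
Check on the post-grant state, step by step:
  pool = (0, 1, 2, 2)
  run P3 (needs (0, 1, 2, 2), free (0, 1, 2, 2)); after release of (1, 0, 1, 0) the pool is (1, 1, 3, 2)
  run P4 (needs (1, 1, 3, 1), free (1, 1, 3, 2)); after release of (0, 0, 1, 1) the pool is (1, 1, 4, 3)
  run P8 (needs (1, 0, 4, 3), free (1, 1, 4, 3)); after release of (0, 1, 2, 0) the pool is (1, 2, 6, 3)
  run P0 (needs (1, 2, 5, 3), free (1, 2, 6, 3)); after release of (1, 0, 1, 0) the pool is (2, 2, 7, 3)
  run P2 (needs (2, 1, 3, 1), free (2, 2, 7, 3)); after release of (2, 2, 1, 2) the pool is (4, 4, 8, 5)


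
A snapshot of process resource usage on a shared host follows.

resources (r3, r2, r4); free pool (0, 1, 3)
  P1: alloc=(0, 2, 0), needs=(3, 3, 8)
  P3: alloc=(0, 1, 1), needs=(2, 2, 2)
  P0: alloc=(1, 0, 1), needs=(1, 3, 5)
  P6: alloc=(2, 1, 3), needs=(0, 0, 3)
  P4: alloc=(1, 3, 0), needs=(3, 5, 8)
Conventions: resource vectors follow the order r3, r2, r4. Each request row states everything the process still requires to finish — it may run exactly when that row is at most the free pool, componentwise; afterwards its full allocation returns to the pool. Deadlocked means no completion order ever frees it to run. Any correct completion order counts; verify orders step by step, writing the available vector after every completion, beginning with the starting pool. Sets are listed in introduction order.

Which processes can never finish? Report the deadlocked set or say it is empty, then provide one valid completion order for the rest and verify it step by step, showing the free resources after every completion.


Nothing here is deadlocked.
Key observation: P6 can run right away; the returned allocation unlocks the remaining processes in turn.
One completion order for the rest: P6, P3, P0, P1, P4. Step-by-step check:
  pool = (0, 1, 3)
  run P6 (needs (0, 0, 3), free (0, 1, 3)); after release of (2, 1, 3) the pool is (2, 2, 6)
  run P3 (needs (2, 2, 2), free (2, 2, 6)); after release of (0, 1, 1) the pool is (2, 3, 7)
  run P0 (needs (1, 3, 5), free (2, 3, 7)); after release of (1, 0, 1) the pool is (3, 3, 8)
  run P1 (needs (3, 3, 8), free (3, 3, 8)); after release of (0, 2, 0) the pool is (3, 5, 8)
  run P4 (needs (3, 5, 8), free (3, 5, 8)); after release of (1, 3, 0) the pool is (4, 8, 8)


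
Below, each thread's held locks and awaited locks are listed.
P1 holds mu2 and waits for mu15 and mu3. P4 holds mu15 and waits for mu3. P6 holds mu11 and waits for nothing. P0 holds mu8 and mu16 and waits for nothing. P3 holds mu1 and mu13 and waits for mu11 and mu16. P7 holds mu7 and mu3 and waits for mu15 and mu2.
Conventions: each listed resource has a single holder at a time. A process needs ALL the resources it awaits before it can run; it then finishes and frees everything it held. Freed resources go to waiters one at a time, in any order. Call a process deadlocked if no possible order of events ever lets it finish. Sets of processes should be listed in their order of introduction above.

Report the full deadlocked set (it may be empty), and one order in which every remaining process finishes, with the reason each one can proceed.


Deadlocked set: P1, P4 and P7.
Key observation: the loop P1 -> P4 -> P7 -> P1 blocks itself forever; no other process is dragged down with it.
A valid finishing order for the others: P0, P6, P3.
Step-by-step check:
  P0 waits on nothing -> runs at once and releases mu8 and mu16
  P6 waits on nothing -> runs at once and releases mu11
  P3 waits on mu11 and mu16 — all released -> runs and releases mu1 and mu13


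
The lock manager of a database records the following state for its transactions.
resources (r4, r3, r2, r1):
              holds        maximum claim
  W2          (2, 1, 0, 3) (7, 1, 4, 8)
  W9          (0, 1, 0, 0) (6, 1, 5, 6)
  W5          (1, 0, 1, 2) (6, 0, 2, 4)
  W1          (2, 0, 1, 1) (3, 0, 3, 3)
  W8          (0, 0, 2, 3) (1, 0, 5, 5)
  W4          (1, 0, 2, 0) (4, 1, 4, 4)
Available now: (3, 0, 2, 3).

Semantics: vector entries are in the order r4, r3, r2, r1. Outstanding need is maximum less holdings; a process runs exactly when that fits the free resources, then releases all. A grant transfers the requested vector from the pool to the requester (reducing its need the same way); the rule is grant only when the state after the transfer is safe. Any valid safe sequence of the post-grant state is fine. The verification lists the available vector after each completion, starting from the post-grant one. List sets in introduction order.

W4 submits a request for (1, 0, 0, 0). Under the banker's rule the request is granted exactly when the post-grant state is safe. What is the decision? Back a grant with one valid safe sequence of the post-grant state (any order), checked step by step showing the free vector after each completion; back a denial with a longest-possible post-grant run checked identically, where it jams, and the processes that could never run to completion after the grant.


DENY. Granting would leave the state unsafe.
Key observation: after W1, W8 the pool peaks at (4, 0, 5, 7), and each blocked process is short somewhere: W2 on r4; W9 on r4; W5 on r4; W4 on r3.
After a pretend grant, a maximal execution: W1, W8 — then nothing else fits. Check, step by step:
  pool = (2, 0, 2, 3)
  W1: need (1, 0, 2, 2) fits (2, 0, 2, 3); releases (2, 0, 1, 1), pool now (4, 0, 3, 4)
  W8: need (1, 0, 3, 2) fits (4, 0, 3, 4); releases (0, 0, 2, 3), pool now (4, 0, 5, 7)
  W2 cannot run: need (5, 0, 4, 5) vs free (4, 0, 5, 7) (insufficient r4)
  W9 cannot run: need (6, 0, 5, 6) vs free (4, 0, 5, 7) (insufficient r4)
  W5 cannot run: need (5, 0, 1, 2) vs free (4, 0, 5, 7) (insufficient r4)
  W4 cannot run: need (2, 1, 2, 4) vs free (4, 0, 5, 7) (insufficient r3)
Processes that could never finish after the grant: W2, W9, W5 and W4.


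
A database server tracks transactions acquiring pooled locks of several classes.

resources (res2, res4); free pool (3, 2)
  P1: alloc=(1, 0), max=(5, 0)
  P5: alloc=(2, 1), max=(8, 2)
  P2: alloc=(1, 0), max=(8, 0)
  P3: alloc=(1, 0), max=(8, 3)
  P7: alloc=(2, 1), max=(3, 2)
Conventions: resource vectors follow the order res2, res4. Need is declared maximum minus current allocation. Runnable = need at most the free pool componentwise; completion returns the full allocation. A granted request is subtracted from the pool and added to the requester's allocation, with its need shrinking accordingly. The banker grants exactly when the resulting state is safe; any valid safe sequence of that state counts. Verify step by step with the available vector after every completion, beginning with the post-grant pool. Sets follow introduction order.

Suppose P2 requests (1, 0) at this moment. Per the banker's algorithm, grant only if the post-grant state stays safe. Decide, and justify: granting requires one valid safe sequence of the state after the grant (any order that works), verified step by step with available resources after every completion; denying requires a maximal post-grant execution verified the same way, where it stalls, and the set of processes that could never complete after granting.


DENY. Granting would leave the state unsafe.
Key observation: the wall is res2: completing P7, P1 brings the pool only to (5, 3), and all the rest need more.
Pretend the grant happened; the run P7, P1 goes as far as possible. Walking it through:
  pool = (2, 2)
  P7 needs (1, 1) <= (2, 2) -> finishes; pool += (2, 1) = (4, 3)
  P1 needs (4, 0) <= (4, 3) -> finishes; pool += (1, 0) = (5, 3)
  blocked: P5 wants (6, 1), pool (5, 3) — not enough res2
  blocked: P2 wants (6, 0), pool (5, 3) — not enough res2
  blocked: P3 wants (7, 3), pool (5, 3) — not enough res2
Processes that could never finish after the grant: P5, P2 and P3.
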